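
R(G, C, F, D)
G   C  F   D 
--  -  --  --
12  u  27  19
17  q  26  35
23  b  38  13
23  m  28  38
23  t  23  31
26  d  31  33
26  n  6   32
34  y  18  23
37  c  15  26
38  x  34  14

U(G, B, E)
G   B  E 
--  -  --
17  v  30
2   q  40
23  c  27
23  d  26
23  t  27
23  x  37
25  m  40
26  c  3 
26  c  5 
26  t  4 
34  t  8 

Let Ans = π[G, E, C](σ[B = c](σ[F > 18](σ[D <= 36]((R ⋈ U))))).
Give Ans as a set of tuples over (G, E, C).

Natural join on G: {(17, q, 26, 35, v, 30), (23, b, 38, 13, c, 27), (23, b, 38, 13, d, 26), (23, b, 38, 13, t, 27), (23, b, 38, 13, x, 37), (23, m, 28, 38, c, 27), (23, m, 28, 38, d, 26), (23, m, 28, 38, t, 27), (23, m, 28, 38, x, 37), (23, t, 23, 31, c, 27), (23, t, 23, 31, d, 26), (23, t, 23, 31, t, 27), (23, t, 23, 31, x, 37), (26, d, 31, 33, c, 3), (26, d, 31, 33, c, 5), (26, d, 31, 33, t, 4), (26, n, 6, 32, c, 3), (26, n, 6, 32, c, 5), (26, n, 6, 32, t, 4), (34, y, 18, 23, t, 8)}
σ[D <= 36]: keep tuples satisfying D <= 36 → {(17, q, 26, 35, v, 30), (23, b, 38, 13, c, 27), (23, b, 38, 13, d, 26), (23, b, 38, 13, t, 27), (23, b, 38, 13, x, 37), (23, t, 23, 31, c, 27), (23, t, 23, 31, d, 26), (23, t, 23, 31, t, 27), (23, t, 23, 31, x, 37), (26, d, 31, 33, c, 3), (26, d, 31, 33, c, 5), (26, d, 31, 33, t, 4), (26, n, 6, 32, c, 3), (26, n, 6, 32, c, 5), (26, n, 6, 32, t, 4), (34, y, 18, 23, t, 8)}
σ[F > 18]: keep tuples satisfying F > 18 → {(17, q, 26, 35, v, 30), (23, b, 38, 13, c, 27), (23, b, 38, 13, d, 26), (23, b, 38, 13, t, 27), (23, b, 38, 13, x, 37), (23, t, 23, 31, c, 27), (23, t, 23, 31, d, 26), (23, t, 23, 31, t, 27), (23, t, 23, 31, x, 37), (26, d, 31, 33, c, 3), (26, d, 31, 33, c, 5), (26, d, 31, 33, t, 4)}
σ[B = c]: keep tuples satisfying B = c → {(23, b, 38, 13, c, 27), (23, t, 23, 31, c, 27), (26, d, 31, 33, c, 3), (26, d, 31, 33, c, 5)}
Keep only column(s) G, E, C: {(23, 27, b), (23, 27, t), (26, 3, d), (26, 5, d)}

{(23, 27, b), (23, 27, t), (26, 3, d), (26, 5, d)}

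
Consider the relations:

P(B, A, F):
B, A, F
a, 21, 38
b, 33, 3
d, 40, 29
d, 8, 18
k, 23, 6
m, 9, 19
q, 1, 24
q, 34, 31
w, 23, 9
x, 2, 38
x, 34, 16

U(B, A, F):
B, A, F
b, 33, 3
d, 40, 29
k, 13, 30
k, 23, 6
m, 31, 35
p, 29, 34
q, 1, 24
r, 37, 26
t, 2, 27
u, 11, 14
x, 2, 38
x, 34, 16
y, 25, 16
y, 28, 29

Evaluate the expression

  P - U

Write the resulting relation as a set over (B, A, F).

{(a, 21, 38), (d, 8, 18), (m, 9, 19), (q, 34, 31), (w, 23, 9)}

Difference: {(a, 21, 38), (b, 33, 3), (d, 40, 29), (d, 8, 18), (k, 23, 6), (m, 9, 19), (q, 1, 24), (q, 34, 31), (w, 23, 9), (x, 2, 38), (x, 34, 16)} with {(b, 33, 3), (d, 40, 29), (k, 13, 30), (k, 23, 6), (m, 31, 35), (p, 29, 34), (q, 1, 24), (r, 37, 26), (t, 2, 27), (u, 11, 14), (x, 2, 38), (x, 34, 16), (y, 25, 16), (y, 28, 29)} → {(a, 21, 38), (d, 8, 18), (m, 9, 19), (q, 34, 31), (w, 23, 9)}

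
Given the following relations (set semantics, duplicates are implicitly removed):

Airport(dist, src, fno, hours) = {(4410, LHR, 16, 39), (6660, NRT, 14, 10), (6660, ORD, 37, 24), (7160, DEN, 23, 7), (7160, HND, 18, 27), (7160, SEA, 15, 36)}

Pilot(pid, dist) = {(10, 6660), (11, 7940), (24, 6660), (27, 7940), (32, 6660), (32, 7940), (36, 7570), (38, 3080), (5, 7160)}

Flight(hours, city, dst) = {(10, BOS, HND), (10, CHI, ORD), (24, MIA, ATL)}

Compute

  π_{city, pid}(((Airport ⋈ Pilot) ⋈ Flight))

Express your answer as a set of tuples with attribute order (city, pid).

Joining Airport and Pilot on dist yields {(6660, NRT, 14, 10, 10), (6660, NRT, 14, 10, 24), (6660, NRT, 14, 10, 32), (6660, ORD, 37, 24, 10), (6660, ORD, 37, 24, 24), (6660, ORD, 37, 24, 32), (7160, DEN, 23, 7, 5), (7160, HND, 18, 27, 5), (7160, SEA, 15, 36, 5)}.
Joining (Airport ⋈ Pilot) and Flight on hours yields {(6660, NRT, 14, 10, 10, BOS, HND), (6660, NRT, 14, 10, 10, CHI, ORD), (6660, NRT, 14, 10, 24, BOS, HND), (6660, NRT, 14, 10, 24, CHI, ORD), (6660, NRT, 14, 10, 32, BOS, HND), (6660, NRT, 14, 10, 32, CHI, ORD), (6660, ORD, 37, 24, 10, MIA, ATL), (6660, ORD, 37, 24, 24, MIA, ATL), (6660, ORD, 37, 24, 32, MIA, ATL)}.
π_{city, pid} gives {(BOS, 10), (BOS, 24), (BOS, 32), (CHI, 10), (CHI, 24), (CHI, 32), (MIA, 10), (MIA, 24), (MIA, 32)}.

{(BOS, 10), (BOS, 24), (BOS, 32), (CHI, 10), (CHI, 24), (CHI, 32), (MIA, 10), (MIA, 24), (MIA, 32)}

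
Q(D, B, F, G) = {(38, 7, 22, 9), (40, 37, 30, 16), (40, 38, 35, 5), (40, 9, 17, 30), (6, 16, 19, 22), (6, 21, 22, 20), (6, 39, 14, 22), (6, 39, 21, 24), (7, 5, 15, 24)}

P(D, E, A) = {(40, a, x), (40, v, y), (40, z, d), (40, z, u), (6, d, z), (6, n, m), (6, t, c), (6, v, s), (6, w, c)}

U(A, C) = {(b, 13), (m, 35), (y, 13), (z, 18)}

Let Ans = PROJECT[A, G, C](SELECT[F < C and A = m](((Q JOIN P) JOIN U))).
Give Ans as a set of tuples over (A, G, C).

Joining Q and P on D yields {(40, 37, 30, 16, a, x), (40, 37, 30, 16, v, y), (40, 37, 30, 16, z, d), (40, 37, 30, 16, z, u), (40, 38, 35, 5, a, x), (40, 38, 35, 5, v, y), (40, 38, 35, 5, z, d), (40, 38, 35, 5, z, u), (40, 9, 17, 30, a, x), (40, 9, 17, 30, v, y), (40, 9, 17, 30, z, d), (40, 9, 17, 30, z, u), (6, 16, 19, 22, d, z), (6, 16, 19, 22, n, m), (6, 16, 19, 22, t, c), (6, 16, 19, 22, v, s), (6, 16, 19, 22, w, c), (6, 21, 22, 20, d, z), (6, 21, 22, 20, n, m), (6, 21, 22, 20, t, c), (6, 21, 22, 20, v, s), (6, 21, 22, 20, w, c), (6, 39, 14, 22, d, z), (6, 39, 14, 22, n, m), (6, 39, 14, 22, t, c), (6, 39, 14, 22, v, s), (6, 39, 14, 22, w, c), (6, 39, 21, 24, d, z), (6, 39, 21, 24, n, m), (6, 39, 21, 24, t, c), (6, 39, 21, 24, v, s), (6, 39, 21, 24, w, c)}.
Joining (Q JOIN P) and U on A yields {(40, 37, 30, 16, v, y, 13), (40, 38, 35, 5, v, y, 13), (40, 9, 17, 30, v, y, 13), (6, 16, 19, 22, d, z, 18), (6, 16, 19, 22, n, m, 35), (6, 21, 22, 20, d, z, 18), (6, 21, 22, 20, n, m, 35), (6, 39, 14, 22, d, z, 18), (6, 39, 14, 22, n, m, 35), (6, 39, 21, 24, d, z, 18), (6, 39, 21, 24, n, m, 35)}.
σ[F < C and A = m]: keep tuples satisfying F < C and A = m → {(6, 16, 19, 22, n, m, 35), (6, 21, 22, 20, n, m, 35), (6, 39, 14, 22, n, m, 35), (6, 39, 21, 24, n, m, 35)}
π[A, G, C]: project onto (A, G, C) (1 duplicate(s) eliminated) → {(m, 20, 35), (m, 22, 35), (m, 24, 35)}

{(m, 20, 35), (m, 22, 35), (m, 24, 35)}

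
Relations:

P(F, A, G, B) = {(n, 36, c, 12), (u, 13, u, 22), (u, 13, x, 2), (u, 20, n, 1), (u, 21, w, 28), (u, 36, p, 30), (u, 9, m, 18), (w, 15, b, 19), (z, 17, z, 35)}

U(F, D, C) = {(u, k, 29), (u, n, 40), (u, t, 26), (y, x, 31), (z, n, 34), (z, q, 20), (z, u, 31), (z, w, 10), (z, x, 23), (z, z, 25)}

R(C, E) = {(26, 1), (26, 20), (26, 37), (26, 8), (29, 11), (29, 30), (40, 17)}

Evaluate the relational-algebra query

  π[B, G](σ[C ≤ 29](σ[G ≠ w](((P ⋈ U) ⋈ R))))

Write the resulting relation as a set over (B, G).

Natural join on F: {(u, 13, u, 22, k, 29), (u, 13, u, 22, n, 40), (u, 13, u, 22, t, 26), (u, 13, x, 2, k, 29), (u, 13, x, 2, n, 40), (u, 13, x, 2, t, 26), (u, 20, n, 1, k, 29), (u, 20, n, 1, n, 40), (u, 20, n, 1, t, 26), (u, 21, w, 28, k, 29), (u, 21, w, 28, n, 40), (u, 21, w, 28, t, 26), (u, 36, p, 30, k, 29), (u, 36, p, 30, n, 40), (u, 36, p, 30, t, 26), (u, 9, m, 18, k, 29), (u, 9, m, 18, n, 40), (u, 9, m, 18, t, 26), (z, 17, z, 35, n, 34), (z, 17, z, 35, q, 20), (z, 17, z, 35, u, 31), (z, 17, z, 35, w, 10), (z, 17, z, 35, x, 23), (z, 17, z, 35, z, 25)}
Natural join on C: {(u, 13, u, 22, k, 29, 11), (u, 13, u, 22, k, 29, 30), (u, 13, u, 22, n, 40, 17), (u, 13, u, 22, t, 26, 1), (u, 13, u, 22, t, 26, 20), (u, 13, u, 22, t, 26, 37), (u, 13, u, 22, t, 26, 8), (u, 13, x, 2, k, 29, 11), (u, 13, x, 2, k, 29, 30), (u, 13, x, 2, n, 40, 17), (u, 13, x, 2, t, 26, 1), (u, 13, x, 2, t, 26, 20), (u, 13, x, 2, t, 26, 37), (u, 13, x, 2, t, 26, 8), (u, 20, n, 1, k, 29, 11), (u, 20, n, 1, k, 29, 30), (u, 20, n, 1, n, 40, 17), (u, 20, n, 1, t, 26, 1), (u, 20, n, 1, t, 26, 20), (u, 20, n, 1, t, 26, 37), (u, 20, n, 1, t, 26, 8), (u, 21, w, 28, k, 29, 11), (u, 21, w, 28, k, 29, 30), (u, 21, w, 28, n, 40, 17), (u, 21, w, 28, t, 26, 1), (u, 21, w, 28, t, 26, 20), (u, 21, w, 28, t, 26, 37), (u, 21, w, 28, t, 26, 8), (u, 36, p, 30, k, 29, 11), (u, 36, p, 30, k, 29, 30), (u, 36, p, 30, n, 40, 17), (u, 36, p, 30, t, 26, 1), (u, 36, p, 30, t, 26, 20), (u, 36, p, 30, t, 26, 37), (u, 36, p, 30, t, 26, 8), (u, 9, m, 18, k, 29, 11), (u, 9, m, 18, k, 29, 30), (u, 9, m, 18, n, 40, 17), (u, 9, m, 18, t, 26, 1), (u, 9, m, 18, t, 26, 20), (u, 9, m, 18, t, 26, 37), (u, 9, m, 18, t, 26, 8)}
Apply σ_{G ≠ w}; surviving tuples: {(u, 13, u, 22, k, 29, 11), (u, 13, u, 22, k, 29, 30), (u, 13, u, 22, n, 40, 17), (u, 13, u, 22, t, 26, 1), (u, 13, u, 22, t, 26, 20), (u, 13, u, 22, t, 26, 37), (u, 13, u, 22, t, 26, 8), (u, 13, x, 2, k, 29, 11), (u, 13, x, 2, k, 29, 30), (u, 13, x, 2, n, 40, 17), (u, 13, x, 2, t, 26, 1), (u, 13, x, 2, t, 26, 20), (u, 13, x, 2, t, 26, 37), (u, 13, x, 2, t, 26, 8), (u, 20, n, 1, k, 29, 11), (u, 20, n, 1, k, 29, 30), (u, 20, n, 1, n, 40, 17), (u, 20, n, 1, t, 26, 1), (u, 20, n, 1, t, 26, 20), (u, 20, n, 1, t, 26, 37), (u, 20, n, 1, t, 26, 8), (u, 36, p, 30, k, 29, 11), (u, 36, p, 30, k, 29, 30), (u, 36, p, 30, n, 40, 17), (u, 36, p, 30, t, 26, 1), (u, 36, p, 30, t, 26, 20), (u, 36, p, 30, t, 26, 37), (u, 36, p, 30, t, 26, 8), (u, 9, m, 18, k, 29, 11), (u, 9, m, 18, k, 29, 30), (u, 9, m, 18, n, 40, 17), (u, 9, m, 18, t, 26, 1), (u, 9, m, 18, t, 26, 20), (u, 9, m, 18, t, 26, 37), (u, 9, m, 18, t, 26, 8)}
Apply σ_{C ≤ 29}; surviving tuples: {(u, 13, u, 22, k, 29, 11), (u, 13, u, 22, k, 29, 30), (u, 13, u, 22, t, 26, 1), (u, 13, u, 22, t, 26, 20), (u, 13, u, 22, t, 26, 37), (u, 13, u, 22, t, 26, 8), (u, 13, x, 2, k, 29, 11), (u, 13, x, 2, k, 29, 30), (u, 13, x, 2, t, 26, 1), (u, 13, x, 2, t, 26, 20), (u, 13, x, 2, t, 26, 37), (u, 13, x, 2, t, 26, 8), (u, 20, n, 1, k, 29, 11), (u, 20, n, 1, k, 29, 30), (u, 20, n, 1, t, 26, 1), (u, 20, n, 1, t, 26, 20), (u, 20, n, 1, t, 26, 37), (u, 20, n, 1, t, 26, 8), (u, 36, p, 30, k, 29, 11), (u, 36, p, 30, k, 29, 30), (u, 36, p, 30, t, 26, 1), (u, 36, p, 30, t, 26, 20), (u, 36, p, 30, t, 26, 37), (u, 36, p, 30, t, 26, 8), (u, 9, m, 18, k, 29, 11), (u, 9, m, 18, k, 29, 30), (u, 9, m, 18, t, 26, 1), (u, 9, m, 18, t, 26, 20), (u, 9, m, 18, t, 26, 37), (u, 9, m, 18, t, 26, 8)}
Keep only column(s) B, G (25 duplicate(s) eliminated): {(1, n), (18, m), (2, x), (22, u), (30, p)}

{(1, n), (18, m), (2, x), (22, u), (30, p)}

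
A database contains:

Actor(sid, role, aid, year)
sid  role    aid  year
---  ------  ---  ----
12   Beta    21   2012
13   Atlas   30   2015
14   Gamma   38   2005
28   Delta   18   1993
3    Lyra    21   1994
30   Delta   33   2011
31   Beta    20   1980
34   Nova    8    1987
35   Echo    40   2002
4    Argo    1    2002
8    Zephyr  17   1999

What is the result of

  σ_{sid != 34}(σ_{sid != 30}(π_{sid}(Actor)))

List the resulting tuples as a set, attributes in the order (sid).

Projecting to sid: {12, 13, 14, 28, 3, 30, 31, 34, 35, 4, 8}
σ[sid != 30]: keep tuples satisfying sid != 30 → {12, 13, 14, 28, 3, 31, 34, 35, 4, 8}
σ[sid != 34]: keep tuples satisfying sid != 34 → {12, 13, 14, 28, 3, 31, 35, 4, 8}

{12, 13, 14, 28, 3, 31, 35, 4, 8}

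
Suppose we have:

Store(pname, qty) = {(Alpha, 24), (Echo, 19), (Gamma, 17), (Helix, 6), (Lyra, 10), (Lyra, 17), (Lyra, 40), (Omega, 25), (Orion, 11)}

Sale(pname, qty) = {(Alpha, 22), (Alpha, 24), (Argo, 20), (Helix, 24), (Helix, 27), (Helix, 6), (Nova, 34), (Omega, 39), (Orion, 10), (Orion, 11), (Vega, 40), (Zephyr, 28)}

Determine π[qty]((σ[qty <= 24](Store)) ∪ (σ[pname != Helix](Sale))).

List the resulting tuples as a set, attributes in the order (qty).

Filtering on qty <= 24 leaves {(Alpha, 24), (Echo, 19), (Gamma, 17), (Helix, 6), (Lyra, 10), (Lyra, 17), (Orion, 11)}.
Filtering on pname != Helix leaves {(Alpha, 22), (Alpha, 24), (Argo, 20), (Nova, 34), (Omega, 39), (Orion, 10), (Orion, 11), (Vega, 40), (Zephyr, 28)}.
Union: {(Alpha, 24), (Echo, 19), (Gamma, 17), (Helix, 6), (Lyra, 10), (Lyra, 17), (Orion, 11)} with {(Alpha, 22), (Alpha, 24), (Argo, 20), (Nova, 34), (Omega, 39), (Orion, 10), (Orion, 11), (Vega, 40), (Zephyr, 28)} → {(Alpha, 22), (Alpha, 24), (Argo, 20), (Echo, 19), (Gamma, 17), (Helix, 6), (Lyra, 10), (Lyra, 17), (Nova, 34), (Omega, 39), (Orion, 10), (Orion, 11), (Vega, 40), (Zephyr, 28)}
π[qty]: project onto (qty) (2 duplicate(s) eliminated) → {10, 11, 17, 19, 20, 22, 24, 28, 34, 39, 40, 6}

{10, 11, 17, 19, 20, 22, 24, 28, 34, 39, 40, 6}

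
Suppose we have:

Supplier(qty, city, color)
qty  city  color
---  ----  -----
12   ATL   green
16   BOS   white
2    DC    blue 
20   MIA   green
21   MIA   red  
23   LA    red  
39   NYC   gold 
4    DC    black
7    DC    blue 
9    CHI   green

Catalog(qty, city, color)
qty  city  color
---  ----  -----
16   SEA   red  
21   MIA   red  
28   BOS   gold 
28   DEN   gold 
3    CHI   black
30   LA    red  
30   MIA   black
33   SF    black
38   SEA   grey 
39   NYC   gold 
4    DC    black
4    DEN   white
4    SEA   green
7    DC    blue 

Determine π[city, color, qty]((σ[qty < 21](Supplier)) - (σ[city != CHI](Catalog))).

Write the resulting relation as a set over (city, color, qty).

Selection qty < 21: {(12, ATL, green), (16, BOS, white), (2, DC, blue), (20, MIA, green), (4, DC, black), (7, DC, blue), (9, CHI, green)}
Selection city != CHI: {(16, SEA, red), (21, MIA, red), (28, BOS, gold), (28, DEN, gold), (30, LA, red), (30, MIA, black), (33, SF, black), (38, SEA, grey), (39, NYC, gold), (4, DC, black), (4, DEN, white), (4, SEA, green), (7, DC, blue)}
Set difference of the two operands is {(12, ATL, green), (16, BOS, white), (2, DC, blue), (20, MIA, green), (9, CHI, green)}.
Keep only column(s) city, color, qty: {(ATL, green, 12), (BOS, white, 16), (CHI, green, 9), (DC, blue, 2), (MIA, green, 20)}

{(ATL, green, 12), (BOS, white, 16), (CHI, green, 9), (DC, blue, 2), (MIA, green, 20)}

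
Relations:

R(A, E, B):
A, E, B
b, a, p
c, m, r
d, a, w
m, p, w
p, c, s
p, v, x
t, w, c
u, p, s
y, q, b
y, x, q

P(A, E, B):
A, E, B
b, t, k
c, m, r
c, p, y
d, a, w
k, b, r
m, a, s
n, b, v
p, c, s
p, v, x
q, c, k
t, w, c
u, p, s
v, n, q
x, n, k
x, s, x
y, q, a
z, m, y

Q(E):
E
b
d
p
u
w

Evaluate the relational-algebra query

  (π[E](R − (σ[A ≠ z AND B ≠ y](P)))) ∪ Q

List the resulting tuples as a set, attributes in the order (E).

Apply σ_{A ≠ z AND B ≠ y}; surviving tuples: {(b, t, k), (c, m, r), (d, a, w), (k, b, r), (m, a, s), (n, b, v), (p, c, s), (p, v, x), (q, c, k), (t, w, c), (u, p, s), (v, n, q), (x, n, k), (x, s, x), (y, q, a)}
Set difference of the two operands is {(b, a, p), (m, p, w), (y, q, b), (y, x, q)}.
π[E]: project onto (E) → {a, p, q, x}
Set union of the two operands is {a, b, d, p, q, u, w, x}.

{a, b, d, p, q, u, w, x}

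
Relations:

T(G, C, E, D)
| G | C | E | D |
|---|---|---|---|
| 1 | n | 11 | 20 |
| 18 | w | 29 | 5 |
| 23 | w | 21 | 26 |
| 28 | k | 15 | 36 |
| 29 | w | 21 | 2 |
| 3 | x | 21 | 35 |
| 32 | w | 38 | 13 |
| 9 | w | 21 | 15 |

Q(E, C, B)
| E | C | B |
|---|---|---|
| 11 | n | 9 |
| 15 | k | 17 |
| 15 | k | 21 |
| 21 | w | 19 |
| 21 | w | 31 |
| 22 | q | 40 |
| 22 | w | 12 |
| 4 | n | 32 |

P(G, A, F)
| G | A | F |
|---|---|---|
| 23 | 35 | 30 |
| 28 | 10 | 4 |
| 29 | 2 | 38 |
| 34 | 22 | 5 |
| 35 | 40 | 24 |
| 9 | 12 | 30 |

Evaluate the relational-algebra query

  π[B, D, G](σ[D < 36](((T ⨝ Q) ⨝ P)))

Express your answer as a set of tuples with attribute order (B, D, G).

{(19, 15, 9), (19, 2, 29), (19, 26, 23), (31, 15, 9), (31, 2, 29), (31, 26, 23)}

T ⋈ Q (natural join on C, E): {(1, n, 11, 20, 9), (23, w, 21, 26, 19), (23, w, 21, 26, 31), (28, k, 15, 36, 17), (28, k, 15, 36, 21), (29, w, 21, 2, 19), (29, w, 21, 2, 31), (9, w, 21, 15, 19), (9, w, 21, 15, 31)}
(T ⨝ Q) ⋈ P (natural join on G): {(23, w, 21, 26, 19, 35, 30), (23, w, 21, 26, 31, 35, 30), (28, k, 15, 36, 17, 10, 4), (28, k, 15, 36, 21, 10, 4), (29, w, 21, 2, 19, 2, 38), (29, w, 21, 2, 31, 2, 38), (9, w, 21, 15, 19, 12, 30), (9, w, 21, 15, 31, 12, 30)}
Selection D < 36: {(23, w, 21, 26, 19, 35, 30), (23, w, 21, 26, 31, 35, 30), (29, w, 21, 2, 19, 2, 38), (29, w, 21, 2, 31, 2, 38), (9, w, 21, 15, 19, 12, 30), (9, w, 21, 15, 31, 12, 30)}
Keep only column(s) B, D, G: {(19, 15, 9), (19, 2, 29), (19, 26, 23), (31, 15, 9), (31, 2, 29), (31, 26, 23)}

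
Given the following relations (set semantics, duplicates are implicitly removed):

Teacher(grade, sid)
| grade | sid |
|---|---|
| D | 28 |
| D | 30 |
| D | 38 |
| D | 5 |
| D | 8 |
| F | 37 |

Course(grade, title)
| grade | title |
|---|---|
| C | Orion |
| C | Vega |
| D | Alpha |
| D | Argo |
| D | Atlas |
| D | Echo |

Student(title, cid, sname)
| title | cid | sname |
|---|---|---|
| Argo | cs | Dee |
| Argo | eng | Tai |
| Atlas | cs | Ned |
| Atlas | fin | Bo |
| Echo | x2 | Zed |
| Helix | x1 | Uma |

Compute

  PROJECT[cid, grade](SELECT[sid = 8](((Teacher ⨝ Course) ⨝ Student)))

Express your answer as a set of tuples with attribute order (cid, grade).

{(cs, D), (eng, D), (fin, D), (x2, D)}

Teacher ⋈ Course (natural join on grade): {(D, 28, Alpha), (D, 28, Argo), (D, 28, Atlas), (D, 28, Echo), (D, 30, Alpha), (D, 30, Argo), (D, 30, Atlas), (D, 30, Echo), (D, 38, Alpha), (D, 38, Argo), (D, 38, Atlas), (D, 38, Echo), (D, 5, Alpha), (D, 5, Argo), (D, 5, Atlas), (D, 5, Echo), (D, 8, Alpha), (D, 8, Argo), (D, 8, Atlas), (D, 8, Echo)}
(Teacher ⨝ Course) ⋈ Student (natural join on title): {(D, 28, Argo, cs, Dee), (D, 28, Argo, eng, Tai), (D, 28, Atlas, cs, Ned), (D, 28, Atlas, fin, Bo), (D, 28, Echo, x2, Zed), (D, 30, Argo, cs, Dee), (D, 30, Argo, eng, Tai), (D, 30, Atlas, cs, Ned), (D, 30, Atlas, fin, Bo), (D, 30, Echo, x2, Zed), (D, 38, Argo, cs, Dee), (D, 38, Argo, eng, Tai), (D, 38, Atlas, cs, Ned), (D, 38, Atlas, fin, Bo), (D, 38, Echo, x2, Zed), (D, 5, Argo, cs, Dee), (D, 5, Argo, eng, Tai), (D, 5, Atlas, cs, Ned), (D, 5, Atlas, fin, Bo), (D, 5, Echo, x2, Zed), (D, 8, Argo, cs, Dee), (D, 8, Argo, eng, Tai), (D, 8, Atlas, cs, Ned), (D, 8, Atlas, fin, Bo), (D, 8, Echo, x2, Zed)}
σ[sid = 8]: keep tuples satisfying sid = 8 → {(D, 8, Argo, cs, Dee), (D, 8, Argo, eng, Tai), (D, 8, Atlas, cs, Ned), (D, 8, Atlas, fin, Bo), (D, 8, Echo, x2, Zed)}
π[cid, grade]: project onto (cid, grade) (1 duplicate(s) eliminated) → {(cs, D), (eng, D), (fin, D), (x2, D)}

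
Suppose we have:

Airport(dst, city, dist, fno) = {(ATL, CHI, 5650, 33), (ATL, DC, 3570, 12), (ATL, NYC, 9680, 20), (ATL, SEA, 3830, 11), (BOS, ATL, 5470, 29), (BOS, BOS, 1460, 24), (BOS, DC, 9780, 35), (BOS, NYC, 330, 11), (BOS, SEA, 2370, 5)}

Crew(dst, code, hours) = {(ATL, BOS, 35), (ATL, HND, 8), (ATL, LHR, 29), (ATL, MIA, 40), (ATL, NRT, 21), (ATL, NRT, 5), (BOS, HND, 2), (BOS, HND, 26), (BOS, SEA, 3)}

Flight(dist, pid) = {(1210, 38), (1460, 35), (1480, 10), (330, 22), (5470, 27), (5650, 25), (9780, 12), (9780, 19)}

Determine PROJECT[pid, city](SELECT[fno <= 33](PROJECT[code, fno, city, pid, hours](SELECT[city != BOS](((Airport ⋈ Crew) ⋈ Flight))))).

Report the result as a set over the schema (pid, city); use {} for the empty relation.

Natural join on dst: {(ATL, CHI, 5650, 33, BOS, 35), (ATL, CHI, 5650, 33, HND, 8), (ATL, CHI, 5650, 33, LHR, 29), (ATL, CHI, 5650, 33, MIA, 40), (ATL, CHI, 5650, 33, NRT, 21), (ATL, CHI, 5650, 33, NRT, 5), (ATL, DC, 3570, 12, BOS, 35), (ATL, DC, 3570, 12, HND, 8), (ATL, DC, 3570, 12, LHR, 29), (ATL, DC, 3570, 12, MIA, 40), (ATL, DC, 3570, 12, NRT, 21), (ATL, DC, 3570, 12, NRT, 5), (ATL, NYC, 9680, 20, BOS, 35), (ATL, NYC, 9680, 20, HND, 8), (ATL, NYC, 9680, 20, LHR, 29), (ATL, NYC, 9680, 20, MIA, 40), (ATL, NYC, 9680, 20, NRT, 21), (ATL, NYC, 9680, 20, NRT, 5), (ATL, SEA, 3830, 11, BOS, 35), (ATL, SEA, 3830, 11, HND, 8), (ATL, SEA, 3830, 11, LHR, 29), (ATL, SEA, 3830, 11, MIA, 40), (ATL, SEA, 3830, 11, NRT, 21), (ATL, SEA, 3830, 11, NRT, 5), (BOS, ATL, 5470, 29, HND, 2), (BOS, ATL, 5470, 29, HND, 26), (BOS, ATL, 5470, 29, SEA, 3), (BOS, BOS, 1460, 24, HND, 2), (BOS, BOS, 1460, 24, HND, 26), (BOS, BOS, 1460, 24, SEA, 3), (BOS, DC, 9780, 35, HND, 2), (BOS, DC, 9780, 35, HND, 26), (BOS, DC, 9780, 35, SEA, 3), (BOS, NYC, 330, 11, HND, 2), (BOS, NYC, 330, 11, HND, 26), (BOS, NYC, 330, 11, SEA, 3), (BOS, SEA, 2370, 5, HND, 2), (BOS, SEA, 2370, 5, HND, 26), (BOS, SEA, 2370, 5, SEA, 3)}
Natural join on dist: {(ATL, CHI, 5650, 33, BOS, 35, 25), (ATL, CHI, 5650, 33, HND, 8, 25), (ATL, CHI, 5650, 33, LHR, 29, 25), (ATL, CHI, 5650, 33, MIA, 40, 25), (ATL, CHI, 5650, 33, NRT, 21, 25), (ATL, CHI, 5650, 33, NRT, 5, 25), (BOS, ATL, 5470, 29, HND, 2, 27), (BOS, ATL, 5470, 29, HND, 26, 27), (BOS, ATL, 5470, 29, SEA, 3, 27), (BOS, BOS, 1460, 24, HND, 2, 35), (BOS, BOS, 1460, 24, HND, 26, 35), (BOS, BOS, 1460, 24, SEA, 3, 35), (BOS, DC, 9780, 35, HND, 2, 12), (BOS, DC, 9780, 35, HND, 2, 19), (BOS, DC, 9780, 35, HND, 26, 12), (BOS, DC, 9780, 35, HND, 26, 19), (BOS, DC, 9780, 35, SEA, 3, 12), (BOS, DC, 9780, 35, SEA, 3, 19), (BOS, NYC, 330, 11, HND, 2, 22), (BOS, NYC, 330, 11, HND, 26, 22), (BOS, NYC, 330, 11, SEA, 3, 22)}
Filtering on city != BOS leaves {(ATL, CHI, 5650, 33, BOS, 35, 25), (ATL, CHI, 5650, 33, HND, 8, 25), (ATL, CHI, 5650, 33, LHR, 29, 25), (ATL, CHI, 5650, 33, MIA, 40, 25), (ATL, CHI, 5650, 33, NRT, 21, 25), (ATL, CHI, 5650, 33, NRT, 5, 25), (BOS, ATL, 5470, 29, HND, 2, 27), (BOS, ATL, 5470, 29, HND, 26, 27), (BOS, ATL, 5470, 29, SEA, 3, 27), (BOS, DC, 9780, 35, HND, 2, 12), (BOS, DC, 9780, 35, HND, 2, 19), (BOS, DC, 9780, 35, HND, 26, 12), (BOS, DC, 9780, 35, HND, 26, 19), (BOS, DC, 9780, 35, SEA, 3, 12), (BOS, DC, 9780, 35, SEA, 3, 19), (BOS, NYC, 330, 11, HND, 2, 22), (BOS, NYC, 330, 11, HND, 26, 22), (BOS, NYC, 330, 11, SEA, 3, 22)}.
π[code, fno, city, pid, hours]: project onto (code, fno, city, pid, hours) → {(BOS, 33, CHI, 25, 35), (HND, 11, NYC, 22, 2), (HND, 11, NYC, 22, 26), (HND, 29, ATL, 27, 2), (HND, 29, ATL, 27, 26), (HND, 33, CHI, 25, 8), (HND, 35, DC, 12, 2), (HND, 35, DC, 12, 26), (HND, 35, DC, 19, 2), (HND, 35, DC, 19, 26), (LHR, 33, CHI, 25, 29), (MIA, 33, CHI, 25, 40), (NRT, 33, CHI, 25, 21), (NRT, 33, CHI, 25, 5), (SEA, 11, NYC, 22, 3), (SEA, 29, ATL, 27, 3), (SEA, 35, DC, 12, 3), (SEA, 35, DC, 19, 3)}
Filtering on fno <= 33 leaves {(BOS, 33, CHI, 25, 35), (HND, 11, NYC, 22, 2), (HND, 11, NYC, 22, 26), (HND, 29, ATL, 27, 2), (HND, 29, ATL, 27, 26), (HND, 33, CHI, 25, 8), (LHR, 33, CHI, 25, 29), (MIA, 33, CHI, 25, 40), (NRT, 33, CHI, 25, 21), (NRT, 33, CHI, 25, 5), (SEA, 11, NYC, 22, 3), (SEA, 29, ATL, 27, 3)}.
π[pid, city]: project onto (pid, city) (9 duplicate(s) eliminated) → {(22, NYC), (25, CHI), (27, ATL)}

{(22, NYC), (25, CHI), (27, ATL)}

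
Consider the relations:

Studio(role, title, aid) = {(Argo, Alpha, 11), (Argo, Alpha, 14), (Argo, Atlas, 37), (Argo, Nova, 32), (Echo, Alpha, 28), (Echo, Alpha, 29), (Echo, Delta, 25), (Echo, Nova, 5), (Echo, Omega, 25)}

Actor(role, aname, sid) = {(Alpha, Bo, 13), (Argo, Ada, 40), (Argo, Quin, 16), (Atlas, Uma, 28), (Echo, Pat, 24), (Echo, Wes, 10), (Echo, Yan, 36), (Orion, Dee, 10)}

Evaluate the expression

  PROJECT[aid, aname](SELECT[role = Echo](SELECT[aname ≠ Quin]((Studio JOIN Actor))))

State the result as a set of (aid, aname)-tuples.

{(25, Pat), (25, Wes), (25, Yan), (28, Pat), (28, Wes), (28, Yan), (29, Pat), (29, Wes), (29, Yan), (5, Pat), (5, Wes), (5, Yan)}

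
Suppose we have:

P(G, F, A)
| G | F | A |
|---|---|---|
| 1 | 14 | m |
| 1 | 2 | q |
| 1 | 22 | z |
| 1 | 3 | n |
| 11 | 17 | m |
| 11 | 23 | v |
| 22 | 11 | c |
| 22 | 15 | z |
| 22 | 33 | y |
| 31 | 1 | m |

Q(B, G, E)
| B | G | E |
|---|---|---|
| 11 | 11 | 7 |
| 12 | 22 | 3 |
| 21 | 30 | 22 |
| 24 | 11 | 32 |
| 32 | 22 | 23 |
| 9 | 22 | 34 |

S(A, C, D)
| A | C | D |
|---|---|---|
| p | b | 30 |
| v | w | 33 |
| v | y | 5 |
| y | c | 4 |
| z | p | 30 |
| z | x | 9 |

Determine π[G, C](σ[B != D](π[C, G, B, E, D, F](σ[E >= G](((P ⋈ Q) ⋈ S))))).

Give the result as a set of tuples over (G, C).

P ⋈ Q (natural join on G): {(11, 17, m, 11, 7), (11, 17, m, 24, 32), (11, 23, v, 11, 7), (11, 23, v, 24, 32), (22, 11, c, 12, 3), (22, 11, c, 32, 23), (22, 11, c, 9, 34), (22, 15, z, 12, 3), (22, 15, z, 32, 23), (22, 15, z, 9, 34), (22, 33, y, 12, 3), (22, 33, y, 32, 23), (22, 33, y, 9, 34)}
(P ⋈ Q) ⋈ S (natural join on A): {(11, 23, v, 11, 7, w, 33), (11, 23, v, 11, 7, y, 5), (11, 23, v, 24, 32, w, 33), (11, 23, v, 24, 32, y, 5), (22, 15, z, 12, 3, p, 30), (22, 15, z, 12, 3, x, 9), (22, 15, z, 32, 23, p, 30), (22, 15, z, 32, 23, x, 9), (22, 15, z, 9, 34, p, 30), (22, 15, z, 9, 34, x, 9), (22, 33, y, 12, 3, c, 4), (22, 33, y, 32, 23, c, 4), (22, 33, y, 9, 34, c, 4)}
Filtering on E >= G leaves {(11, 23, v, 24, 32, w, 33), (11, 23, v, 24, 32, y, 5), (22, 15, z, 32, 23, p, 30), (22, 15, z, 32, 23, x, 9), (22, 15, z, 9, 34, p, 30), (22, 15, z, 9, 34, x, 9), (22, 33, y, 32, 23, c, 4), (22, 33, y, 9, 34, c, 4)}.
Keep only column(s) C, G, B, E, D, F: {(c, 22, 32, 23, 4, 33), (c, 22, 9, 34, 4, 33), (p, 22, 32, 23, 30, 15), (p, 22, 9, 34, 30, 15), (w, 11, 24, 32, 33, 23), (x, 22, 32, 23, 9, 15), (x, 22, 9, 34, 9, 15), (y, 11, 24, 32, 5, 23)}
Filtering on B != D leaves {(c, 22, 32, 23, 4, 33), (c, 22, 9, 34, 4, 33), (p, 22, 32, 23, 30, 15), (p, 22, 9, 34, 30, 15), (w, 11, 24, 32, 33, 23), (x, 22, 32, 23, 9, 15), (y, 11, 24, 32, 5, 23)}.
Keep only column(s) G, C (2 duplicate(s) eliminated): {(11, w), (11, y), (22, c), (22, p), (22, x)}

{(11, w), (11, y), (22, c), (22, p), (22, x)}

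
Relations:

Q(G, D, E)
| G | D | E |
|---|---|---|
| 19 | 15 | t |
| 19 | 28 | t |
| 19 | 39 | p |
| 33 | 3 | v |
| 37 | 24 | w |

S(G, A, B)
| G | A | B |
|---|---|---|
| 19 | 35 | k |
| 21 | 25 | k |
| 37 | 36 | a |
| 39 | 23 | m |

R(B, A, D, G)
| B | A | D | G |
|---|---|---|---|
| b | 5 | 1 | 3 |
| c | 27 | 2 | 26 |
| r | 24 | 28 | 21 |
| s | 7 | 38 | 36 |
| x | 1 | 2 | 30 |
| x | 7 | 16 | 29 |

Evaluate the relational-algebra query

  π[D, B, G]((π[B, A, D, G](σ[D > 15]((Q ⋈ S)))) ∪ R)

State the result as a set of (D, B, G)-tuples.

{(1, b, 3), (16, x, 29), (2, c, 26), (2, x, 30), (24, a, 37), (28, k, 19), (28, r, 21), (38, s, 36), (39, k, 19)}

Q ⋈ S (natural join on G): {(19, 15, t, 35, k), (19, 28, t, 35, k), (19, 39, p, 35, k), (37, 24, w, 36, a)}
σ[D > 15]: keep tuples satisfying D > 15 → {(19, 28, t, 35, k), (19, 39, p, 35, k), (37, 24, w, 36, a)}
π_{B, A, D, G} gives {(a, 36, 24, 37), (k, 35, 28, 19), (k, 35, 39, 19)}.
Set union of the two operands is {(a, 36, 24, 37), (b, 5, 1, 3), (c, 27, 2, 26), (k, 35, 28, 19), (k, 35, 39, 19), (r, 24, 28, 21), (s, 7, 38, 36), (x, 1, 2, 30), (x, 7, 16, 29)}.
π_{D, B, G} gives {(1, b, 3), (16, x, 29), (2, c, 26), (2, x, 30), (24, a, 37), (28, k, 19), (28, r, 21), (38, s, 36), (39, k, 19)}.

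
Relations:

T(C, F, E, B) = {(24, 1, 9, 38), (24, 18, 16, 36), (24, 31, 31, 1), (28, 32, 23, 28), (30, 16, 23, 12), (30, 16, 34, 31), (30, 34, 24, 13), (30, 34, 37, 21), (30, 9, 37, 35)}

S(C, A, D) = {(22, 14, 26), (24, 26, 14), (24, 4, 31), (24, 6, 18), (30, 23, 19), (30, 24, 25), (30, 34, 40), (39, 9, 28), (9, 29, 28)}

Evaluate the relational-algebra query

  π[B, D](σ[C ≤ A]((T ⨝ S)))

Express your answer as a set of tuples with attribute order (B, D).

Natural join on C: {(24, 1, 9, 38, 26, 14), (24, 1, 9, 38, 4, 31), (24, 1, 9, 38, 6, 18), (24, 18, 16, 36, 26, 14), (24, 18, 16, 36, 4, 31), (24, 18, 16, 36, 6, 18), (24, 31, 31, 1, 26, 14), (24, 31, 31, 1, 4, 31), (24, 31, 31, 1, 6, 18), (30, 16, 23, 12, 23, 19), (30, 16, 23, 12, 24, 25), (30, 16, 23, 12, 34, 40), (30, 16, 34, 31, 23, 19), (30, 16, 34, 31, 24, 25), (30, 16, 34, 31, 34, 40), (30, 34, 24, 13, 23, 19), (30, 34, 24, 13, 24, 25), (30, 34, 24, 13, 34, 40), (30, 34, 37, 21, 23, 19), (30, 34, 37, 21, 24, 25), (30, 34, 37, 21, 34, 40), (30, 9, 37, 35, 23, 19), (30, 9, 37, 35, 24, 25), (30, 9, 37, 35, 34, 40)}
Selection C ≤ A: {(24, 1, 9, 38, 26, 14), (24, 18, 16, 36, 26, 14), (24, 31, 31, 1, 26, 14), (30, 16, 23, 12, 34, 40), (30, 16, 34, 31, 34, 40), (30, 34, 24, 13, 34, 40), (30, 34, 37, 21, 34, 40), (30, 9, 37, 35, 34, 40)}
π_{B, D} gives {(1, 14), (12, 40), (13, 40), (21, 40), (31, 40), (35, 40), (36, 14), (38, 14)}.

{(1, 14), (12, 40), (13, 40), (21, 40), (31, 40), (35, 40), (36, 14), (38, 14)}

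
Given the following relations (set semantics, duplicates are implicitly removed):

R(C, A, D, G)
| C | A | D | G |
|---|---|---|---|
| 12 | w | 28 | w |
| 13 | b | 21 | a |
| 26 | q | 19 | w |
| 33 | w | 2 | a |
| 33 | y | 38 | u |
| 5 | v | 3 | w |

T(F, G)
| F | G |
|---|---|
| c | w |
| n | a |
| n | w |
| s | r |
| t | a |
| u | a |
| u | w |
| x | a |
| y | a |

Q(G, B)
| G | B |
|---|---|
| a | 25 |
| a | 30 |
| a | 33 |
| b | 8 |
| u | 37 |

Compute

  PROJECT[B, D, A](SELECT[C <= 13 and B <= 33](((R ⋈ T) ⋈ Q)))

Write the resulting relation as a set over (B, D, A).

{(25, 21, b), (30, 21, b), (33, 21, b)}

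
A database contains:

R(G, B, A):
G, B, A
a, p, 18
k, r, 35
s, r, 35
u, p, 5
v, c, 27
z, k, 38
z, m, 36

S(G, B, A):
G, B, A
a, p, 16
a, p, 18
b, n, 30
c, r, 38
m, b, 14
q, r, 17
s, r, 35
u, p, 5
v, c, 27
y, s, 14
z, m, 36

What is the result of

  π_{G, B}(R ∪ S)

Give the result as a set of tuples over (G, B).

Union: {(a, p, 18), (k, r, 35), (s, r, 35), (u, p, 5), (v, c, 27), (z, k, 38), (z, m, 36)} with {(a, p, 16), (a, p, 18), (b, n, 30), (c, r, 38), (m, b, 14), (q, r, 17), (s, r, 35), (u, p, 5), (v, c, 27), (y, s, 14), (z, m, 36)} → {(a, p, 16), (a, p, 18), (b, n, 30), (c, r, 38), (k, r, 35), (m, b, 14), (q, r, 17), (s, r, 35), (u, p, 5), (v, c, 27), (y, s, 14), (z, k, 38), (z, m, 36)}
Projecting to G, B (1 duplicate(s) eliminated): {(a, p), (b, n), (c, r), (k, r), (m, b), (q, r), (s, r), (u, p), (v, c), (y, s), (z, k), (z, m)}

{(a, p), (b, n), (c, r), (k, r), (m, b), (q, r), (s, r), (u, p), (v, c), (y, s), (z, k), (z, m)}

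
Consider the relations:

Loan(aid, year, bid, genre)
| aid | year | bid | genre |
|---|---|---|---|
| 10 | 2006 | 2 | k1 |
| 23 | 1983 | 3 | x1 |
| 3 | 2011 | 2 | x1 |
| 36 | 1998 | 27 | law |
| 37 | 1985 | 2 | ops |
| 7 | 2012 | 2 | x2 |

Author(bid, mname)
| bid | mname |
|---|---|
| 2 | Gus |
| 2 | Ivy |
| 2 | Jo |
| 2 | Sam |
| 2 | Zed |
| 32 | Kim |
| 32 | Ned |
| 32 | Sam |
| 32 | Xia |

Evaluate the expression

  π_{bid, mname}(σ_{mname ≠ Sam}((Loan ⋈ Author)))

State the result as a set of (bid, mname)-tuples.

{(2, Gus), (2, Ivy), (2, Jo), (2, Zed)}

Loan ⋈ Author (natural join on bid): {(10, 2006, 2, k1, Gus), (10, 2006, 2, k1, Ivy), (10, 2006, 2, k1, Jo), (10, 2006, 2, k1, Sam), (10, 2006, 2, k1, Zed), (3, 2011, 2, x1, Gus), (3, 2011, 2, x1, Ivy), (3, 2011, 2, x1, Jo), (3, 2011, 2, x1, Sam), (3, 2011, 2, x1, Zed), (37, 1985, 2, ops, Gus), (37, 1985, 2, ops, Ivy), (37, 1985, 2, ops, Jo), (37, 1985, 2, ops, Sam), (37, 1985, 2, ops, Zed), (7, 2012, 2, x2, Gus), (7, 2012, 2, x2, Ivy), (7, 2012, 2, x2, Jo), (7, 2012, 2, x2, Sam), (7, 2012, 2, x2, Zed)}
σ[mname ≠ Sam]: keep tuples satisfying mname ≠ Sam → {(10, 2006, 2, k1, Gus), (10, 2006, 2, k1, Ivy), (10, 2006, 2, k1, Jo), (10, 2006, 2, k1, Zed), (3, 2011, 2, x1, Gus), (3, 2011, 2, x1, Ivy), (3, 2011, 2, x1, Jo), (3, 2011, 2, x1, Zed), (37, 1985, 2, ops, Gus), (37, 1985, 2, ops, Ivy), (37, 1985, 2, ops, Jo), (37, 1985, 2, ops, Zed), (7, 2012, 2, x2, Gus), (7, 2012, 2, x2, Ivy), (7, 2012, 2, x2, Jo), (7, 2012, 2, x2, Zed)}
Projecting to bid, mname (12 duplicate(s) eliminated): {(2, Gus), (2, Ivy), (2, Jo), (2, Zed)}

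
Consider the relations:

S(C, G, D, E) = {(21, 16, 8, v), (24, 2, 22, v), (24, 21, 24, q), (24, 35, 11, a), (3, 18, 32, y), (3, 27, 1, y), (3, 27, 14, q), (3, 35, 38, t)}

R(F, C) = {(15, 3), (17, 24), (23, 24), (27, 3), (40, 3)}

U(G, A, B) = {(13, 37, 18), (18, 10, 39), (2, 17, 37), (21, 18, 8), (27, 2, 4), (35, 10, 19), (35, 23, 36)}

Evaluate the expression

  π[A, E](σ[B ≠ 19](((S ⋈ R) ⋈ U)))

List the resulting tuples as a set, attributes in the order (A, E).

{(10, y), (17, v), (18, q), (2, q), (2, y), (23, a), (23, t)}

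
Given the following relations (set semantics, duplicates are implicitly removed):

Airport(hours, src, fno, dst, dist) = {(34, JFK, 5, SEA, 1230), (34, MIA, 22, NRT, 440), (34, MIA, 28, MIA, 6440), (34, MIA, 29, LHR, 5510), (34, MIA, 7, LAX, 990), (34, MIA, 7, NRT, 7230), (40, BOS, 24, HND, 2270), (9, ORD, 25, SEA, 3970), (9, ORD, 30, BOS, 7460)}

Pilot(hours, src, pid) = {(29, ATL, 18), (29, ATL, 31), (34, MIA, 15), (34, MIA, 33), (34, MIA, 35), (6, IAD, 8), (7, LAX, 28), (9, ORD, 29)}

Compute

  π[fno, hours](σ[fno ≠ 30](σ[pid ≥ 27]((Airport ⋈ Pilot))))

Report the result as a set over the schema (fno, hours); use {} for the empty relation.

{(22, 34), (25, 9), (28, 34), (29, 34), (7, 34)}

Natural join on hours, src: {(34, MIA, 22, NRT, 440, 15), (34, MIA, 22, NRT, 440, 33), (34, MIA, 22, NRT, 440, 35), (34, MIA, 28, MIA, 6440, 15), (34, MIA, 28, MIA, 6440, 33), (34, MIA, 28, MIA, 6440, 35), (34, MIA, 29, LHR, 5510, 15), (34, MIA, 29, LHR, 5510, 33), (34, MIA, 29, LHR, 5510, 35), (34, MIA, 7, LAX, 990, 15), (34, MIA, 7, LAX, 990, 33), (34, MIA, 7, LAX, 990, 35), (34, MIA, 7, NRT, 7230, 15), (34, MIA, 7, NRT, 7230, 33), (34, MIA, 7, NRT, 7230, 35), (9, ORD, 25, SEA, 3970, 29), (9, ORD, 30, BOS, 7460, 29)}
Apply σ_{pid ≥ 27}; surviving tuples: {(34, MIA, 22, NRT, 440, 33), (34, MIA, 22, NRT, 440, 35), (34, MIA, 28, MIA, 6440, 33), (34, MIA, 28, MIA, 6440, 35), (34, MIA, 29, LHR, 5510, 33), (34, MIA, 29, LHR, 5510, 35), (34, MIA, 7, LAX, 990, 33), (34, MIA, 7, LAX, 990, 35), (34, MIA, 7, NRT, 7230, 33), (34, MIA, 7, NRT, 7230, 35), (9, ORD, 25, SEA, 3970, 29), (9, ORD, 30, BOS, 7460, 29)}
Apply σ_{fno ≠ 30}; surviving tuples: {(34, MIA, 22, NRT, 440, 33), (34, MIA, 22, NRT, 440, 35), (34, MIA, 28, MIA, 6440, 33), (34, MIA, 28, MIA, 6440, 35), (34, MIA, 29, LHR, 5510, 33), (34, MIA, 29, LHR, 5510, 35), (34, MIA, 7, LAX, 990, 33), (34, MIA, 7, LAX, 990, 35), (34, MIA, 7, NRT, 7230, 33), (34, MIA, 7, NRT, 7230, 35), (9, ORD, 25, SEA, 3970, 29)}
Projecting to fno, hours (6 duplicate(s) eliminated): {(22, 34), (25, 9), (28, 34), (29, 34), (7, 34)}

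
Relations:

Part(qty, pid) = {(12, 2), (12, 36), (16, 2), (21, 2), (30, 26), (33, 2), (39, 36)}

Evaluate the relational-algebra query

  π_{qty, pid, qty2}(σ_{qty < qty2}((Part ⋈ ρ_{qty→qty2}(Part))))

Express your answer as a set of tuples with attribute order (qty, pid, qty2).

{(12, 2, 16), (12, 2, 21), (12, 2, 33), (12, 36, 39), (16, 2, 21), (16, 2, 33), (21, 2, 33)}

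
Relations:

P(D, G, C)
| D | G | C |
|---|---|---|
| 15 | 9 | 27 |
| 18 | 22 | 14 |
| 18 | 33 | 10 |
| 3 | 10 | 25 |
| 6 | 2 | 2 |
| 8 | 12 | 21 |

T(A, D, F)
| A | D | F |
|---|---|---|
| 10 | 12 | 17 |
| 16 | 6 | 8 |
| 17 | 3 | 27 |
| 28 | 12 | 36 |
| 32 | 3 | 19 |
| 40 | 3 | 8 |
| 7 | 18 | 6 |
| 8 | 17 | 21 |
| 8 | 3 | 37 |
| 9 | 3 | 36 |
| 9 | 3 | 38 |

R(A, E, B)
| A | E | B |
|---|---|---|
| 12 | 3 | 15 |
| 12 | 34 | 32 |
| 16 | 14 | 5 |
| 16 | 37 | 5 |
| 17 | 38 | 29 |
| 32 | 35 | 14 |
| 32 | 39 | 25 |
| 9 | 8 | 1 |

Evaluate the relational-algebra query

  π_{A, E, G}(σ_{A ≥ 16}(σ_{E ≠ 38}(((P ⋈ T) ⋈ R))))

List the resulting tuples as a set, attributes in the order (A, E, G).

{(16, 14, 2), (16, 37, 2), (32, 35, 10), (32, 39, 10)}

Joining P and T on D yields {(18, 22, 14, 7, 6), (18, 33, 10, 7, 6), (3, 10, 25, 17, 27), (3, 10, 25, 32, 19), (3, 10, 25, 40, 8), (3, 10, 25, 8, 37), (3, 10, 25, 9, 36), (3, 10, 25, 9, 38), (6, 2, 2, 16, 8)}.
Joining (P ⋈ T) and R on A yields {(3, 10, 25, 17, 27, 38, 29), (3, 10, 25, 32, 19, 35, 14), (3, 10, 25, 32, 19, 39, 25), (3, 10, 25, 9, 36, 8, 1), (3, 10, 25, 9, 38, 8, 1), (6, 2, 2, 16, 8, 14, 5), (6, 2, 2, 16, 8, 37, 5)}.
Apply σ_{E ≠ 38}; surviving tuples: {(3, 10, 25, 32, 19, 35, 14), (3, 10, 25, 32, 19, 39, 25), (3, 10, 25, 9, 36, 8, 1), (3, 10, 25, 9, 38, 8, 1), (6, 2, 2, 16, 8, 14, 5), (6, 2, 2, 16, 8, 37, 5)}
Apply σ_{A ≥ 16}; surviving tuples: {(3, 10, 25, 32, 19, 35, 14), (3, 10, 25, 32, 19, 39, 25), (6, 2, 2, 16, 8, 14, 5), (6, 2, 2, 16, 8, 37, 5)}
π_{A, E, G} gives {(16, 14, 2), (16, 37, 2), (32, 35, 10), (32, 39, 10)}.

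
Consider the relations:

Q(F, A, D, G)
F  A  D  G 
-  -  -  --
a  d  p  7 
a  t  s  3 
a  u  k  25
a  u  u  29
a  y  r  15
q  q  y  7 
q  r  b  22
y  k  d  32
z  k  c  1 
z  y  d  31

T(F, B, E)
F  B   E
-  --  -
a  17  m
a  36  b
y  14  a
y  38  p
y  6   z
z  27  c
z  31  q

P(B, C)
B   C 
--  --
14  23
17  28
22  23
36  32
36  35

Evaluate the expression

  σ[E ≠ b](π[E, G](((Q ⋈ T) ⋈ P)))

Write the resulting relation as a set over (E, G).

Q ⋈ T (natural join on F): {(a, d, p, 7, 17, m), (a, d, p, 7, 36, b), (a, t, s, 3, 17, m), (a, t, s, 3, 36, b), (a, u, k, 25, 17, m), (a, u, k, 25, 36, b), (a, u, u, 29, 17, m), (a, u, u, 29, 36, b), (a, y, r, 15, 17, m), (a, y, r, 15, 36, b), (y, k, d, 32, 14, a), (y, k, d, 32, 38, p), (y, k, d, 32, 6, z), (z, k, c, 1, 27, c), (z, k, c, 1, 31, q), (z, y, d, 31, 27, c), (z, y, d, 31, 31, q)}
(Q ⋈ T) ⋈ P (natural join on B): {(a, d, p, 7, 17, m, 28), (a, d, p, 7, 36, b, 32), (a, d, p, 7, 36, b, 35), (a, t, s, 3, 17, m, 28), (a, t, s, 3, 36, b, 32), (a, t, s, 3, 36, b, 35), (a, u, k, 25, 17, m, 28), (a, u, k, 25, 36, b, 32), (a, u, k, 25, 36, b, 35), (a, u, u, 29, 17, m, 28), (a, u, u, 29, 36, b, 32), (a, u, u, 29, 36, b, 35), (a, y, r, 15, 17, m, 28), (a, y, r, 15, 36, b, 32), (a, y, r, 15, 36, b, 35), (y, k, d, 32, 14, a, 23)}
π_{E, G} gives {(a, 32), (b, 15), (b, 25), (b, 29), (b, 3), (b, 7), (m, 15), (m, 25), (m, 29), (m, 3), (m, 7)} (5 duplicate(s) eliminated).
σ[E ≠ b]: keep tuples satisfying E ≠ b → {(a, 32), (m, 15), (m, 25), (m, 29), (m, 3), (m, 7)}

{(a, 32), (m, 15), (m, 25), (m, 29), (m, 3), (m, 7)}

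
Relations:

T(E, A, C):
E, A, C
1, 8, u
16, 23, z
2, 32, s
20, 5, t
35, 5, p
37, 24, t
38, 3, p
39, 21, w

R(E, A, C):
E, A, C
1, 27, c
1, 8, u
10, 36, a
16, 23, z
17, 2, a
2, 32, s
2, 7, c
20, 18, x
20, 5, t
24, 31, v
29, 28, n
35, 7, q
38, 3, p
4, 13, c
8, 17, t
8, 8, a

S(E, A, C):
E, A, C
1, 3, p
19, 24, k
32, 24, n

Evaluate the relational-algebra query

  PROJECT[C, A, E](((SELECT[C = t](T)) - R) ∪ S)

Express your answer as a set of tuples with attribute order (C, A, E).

Filtering on C = t leaves {(20, 5, t), (37, 24, t)}.
Taking the difference: {(37, 24, t)}
Taking the union: {(1, 3, p), (19, 24, k), (32, 24, n), (37, 24, t)}
Keep only column(s) C, A, E: {(k, 24, 19), (n, 24, 32), (p, 3, 1), (t, 24, 37)}

{(k, 24, 19), (n, 24, 32), (p, 3, 1), (t, 24, 37)}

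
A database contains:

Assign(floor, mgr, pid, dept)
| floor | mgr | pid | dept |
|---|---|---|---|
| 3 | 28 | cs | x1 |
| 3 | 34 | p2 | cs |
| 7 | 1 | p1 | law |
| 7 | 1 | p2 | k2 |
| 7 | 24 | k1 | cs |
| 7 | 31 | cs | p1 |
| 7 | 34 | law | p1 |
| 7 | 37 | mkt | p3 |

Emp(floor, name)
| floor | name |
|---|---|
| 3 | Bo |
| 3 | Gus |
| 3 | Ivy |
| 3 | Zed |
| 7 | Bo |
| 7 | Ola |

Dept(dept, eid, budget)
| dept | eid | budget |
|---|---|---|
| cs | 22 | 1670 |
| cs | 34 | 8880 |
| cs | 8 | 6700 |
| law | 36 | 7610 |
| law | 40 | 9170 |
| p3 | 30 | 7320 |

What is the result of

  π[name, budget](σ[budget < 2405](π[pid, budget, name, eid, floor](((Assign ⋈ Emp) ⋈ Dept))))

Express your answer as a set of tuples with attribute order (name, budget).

{(Bo, 1670), (Gus, 1670), (Ivy, 1670), (Ola, 1670), (Zed, 1670)}

Joining Assign and Emp on floor yields {(3, 28, cs, x1, Bo), (3, 28, cs, x1, Gus), (3, 28, cs, x1, Ivy), (3, 28, cs, x1, Zed), (3, 34, p2, cs, Bo), (3, 34, p2, cs, Gus), (3, 34, p2, cs, Ivy), (3, 34, p2, cs, Zed), (7, 1, p1, law, Bo), (7, 1, p1, law, Ola), (7, 1, p2, k2, Bo), (7, 1, p2, k2, Ola), (7, 24, k1, cs, Bo), (7, 24, k1, cs, Ola), (7, 31, cs, p1, Bo), (7, 31, cs, p1, Ola), (7, 34, law, p1, Bo), (7, 34, law, p1, Ola), (7, 37, mkt, p3, Bo), (7, 37, mkt, p3, Ola)}.
Joining (Assign ⋈ Emp) and Dept on dept yields {(3, 34, p2, cs, Bo, 22, 1670), (3, 34, p2, cs, Bo, 34, 8880), (3, 34, p2, cs, Bo, 8, 6700), (3, 34, p2, cs, Gus, 22, 1670), (3, 34, p2, cs, Gus, 34, 8880), (3, 34, p2, cs, Gus, 8, 6700), (3, 34, p2, cs, Ivy, 22, 1670), (3, 34, p2, cs, Ivy, 34, 8880), (3, 34, p2, cs, Ivy, 8, 6700), (3, 34, p2, cs, Zed, 22, 1670), (3, 34, p2, cs, Zed, 34, 8880), (3, 34, p2, cs, Zed, 8, 6700), (7, 1, p1, law, Bo, 36, 7610), (7, 1, p1, law, Bo, 40, 9170), (7, 1, p1, law, Ola, 36, 7610), (7, 1, p1, law, Ola, 40, 9170), (7, 24, k1, cs, Bo, 22, 1670), (7, 24, k1, cs, Bo, 34, 8880), (7, 24, k1, cs, Bo, 8, 6700), (7, 24, k1, cs, Ola, 22, 1670), (7, 24, k1, cs, Ola, 34, 8880), (7, 24, k1, cs, Ola, 8, 6700), (7, 37, mkt, p3, Bo, 30, 7320), (7, 37, mkt, p3, Ola, 30, 7320)}.
π[pid, budget, name, eid, floor]: project onto (pid, budget, name, eid, floor) → {(k1, 1670, Bo, 22, 7), (k1, 1670, Ola, 22, 7), (k1, 6700, Bo, 8, 7), (k1, 6700, Ola, 8, 7), (k1, 8880, Bo, 34, 7), (k1, 8880, Ola, 34, 7), (mkt, 7320, Bo, 30, 7), (mkt, 7320, Ola, 30, 7), (p1, 7610, Bo, 36, 7), (p1, 7610, Ola, 36, 7), (p1, 9170, Bo, 40, 7), (p1, 9170, Ola, 40, 7), (p2, 1670, Bo, 22, 3), (p2, 1670, Gus, 22, 3), (p2, 1670, Ivy, 22, 3), (p2, 1670, Zed, 22, 3), (p2, 6700, Bo, 8, 3), (p2, 6700, Gus, 8, 3), (p2, 6700, Ivy, 8, 3), (p2, 6700, Zed, 8, 3), (p2, 8880, Bo, 34, 3), (p2, 8880, Gus, 34, 3), (p2, 8880, Ivy, 34, 3), (p2, 8880, Zed, 34, 3)}
Filtering on budget < 2405 leaves {(k1, 1670, Bo, 22, 7), (k1, 1670, Ola, 22, 7), (p2, 1670, Bo, 22, 3), (p2, 1670, Gus, 22, 3), (p2, 1670, Ivy, 22, 3), (p2, 1670, Zed, 22, 3)}.
π[name, budget]: project onto (name, budget) (1 duplicate(s) eliminated) → {(Bo, 1670), (Gus, 1670), (Ivy, 1670), (Ola, 1670), (Zed, 1670)}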